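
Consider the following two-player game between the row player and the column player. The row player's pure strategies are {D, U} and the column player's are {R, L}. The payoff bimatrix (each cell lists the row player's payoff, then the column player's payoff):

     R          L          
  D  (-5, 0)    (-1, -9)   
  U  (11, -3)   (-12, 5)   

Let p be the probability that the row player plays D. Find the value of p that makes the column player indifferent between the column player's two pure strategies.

p = 8/17

The row player's mix must leave the column player indifferent between R and L.
  the column player's expected payoff from R: p·0 + (1−p)·(-3) = 3p - 3
  the column player's expected payoff from L: p·(-9) + (1−p)·5 = -14p + 5
  3p - 3 = -14p + 5  ⇒  17p = 8  ⇒  p = 8/17.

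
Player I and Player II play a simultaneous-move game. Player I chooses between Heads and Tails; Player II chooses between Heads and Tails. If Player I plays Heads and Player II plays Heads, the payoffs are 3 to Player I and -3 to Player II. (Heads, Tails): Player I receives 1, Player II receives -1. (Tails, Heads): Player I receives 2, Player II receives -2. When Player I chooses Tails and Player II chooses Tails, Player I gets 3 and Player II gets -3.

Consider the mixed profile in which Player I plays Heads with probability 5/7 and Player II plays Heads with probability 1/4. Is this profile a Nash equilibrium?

Given Player I's mix p = 5/7, Player II's payoff from Heads is -19/7 but from Tails is -11/7. Player II strictly prefers Tails, so Player II would not mix.
So the proposed profile is not a Nash equilibrium.

No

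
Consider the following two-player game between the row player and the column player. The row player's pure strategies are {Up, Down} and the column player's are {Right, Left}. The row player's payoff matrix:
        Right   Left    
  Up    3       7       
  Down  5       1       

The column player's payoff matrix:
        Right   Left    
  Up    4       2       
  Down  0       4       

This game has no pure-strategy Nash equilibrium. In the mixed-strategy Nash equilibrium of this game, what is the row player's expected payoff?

The row player's indifference between Up and Down determines the column player's mixing probability q:
  the row player's payoff to Up: q·3 + (1−q)·7 = -4q + 7
  the row player's payoff to Down: q·5 + (1−q)·1 = 4q + 1
  -4q + 7 = 4q + 1  ⇒  -8q = -6  ⇒  q = 3/4.
At equilibrium the row player is indifferent across rows, so the row player's payoff equals the payoff from Up: (3/4)·3 + (1/4)·7 = 4.

4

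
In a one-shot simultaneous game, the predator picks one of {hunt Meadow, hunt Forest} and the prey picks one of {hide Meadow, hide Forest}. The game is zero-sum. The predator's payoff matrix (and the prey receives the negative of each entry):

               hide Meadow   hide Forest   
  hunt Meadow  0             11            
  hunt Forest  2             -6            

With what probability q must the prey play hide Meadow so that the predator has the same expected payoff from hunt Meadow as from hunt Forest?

The prey's mix must leave the predator indifferent between hunt Meadow and hunt Forest.
  the predator's payoff to hunt Meadow: q·0 + (1−q)·11 = -11q + 11
  the predator's payoff to hunt Forest: q·2 + (1−q)·(-6) = 8q - 6
  -11q + 11 = 8q - 6  ⇒  -19q = -17  ⇒  q = 17/19.

q = 17/19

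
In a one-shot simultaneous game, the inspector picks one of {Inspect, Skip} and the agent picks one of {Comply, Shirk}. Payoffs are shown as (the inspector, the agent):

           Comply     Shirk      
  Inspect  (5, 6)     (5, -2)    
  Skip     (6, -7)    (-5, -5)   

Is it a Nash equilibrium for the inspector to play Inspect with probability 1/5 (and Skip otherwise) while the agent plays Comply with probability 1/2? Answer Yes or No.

Given the agent's mix q = 1/2, the inspector's payoff from Inspect is 5 but from Skip is 1/2. The inspector strictly prefers Inspect, so the inspector would not mix.
So the proposed profile is not a Nash equilibrium.

No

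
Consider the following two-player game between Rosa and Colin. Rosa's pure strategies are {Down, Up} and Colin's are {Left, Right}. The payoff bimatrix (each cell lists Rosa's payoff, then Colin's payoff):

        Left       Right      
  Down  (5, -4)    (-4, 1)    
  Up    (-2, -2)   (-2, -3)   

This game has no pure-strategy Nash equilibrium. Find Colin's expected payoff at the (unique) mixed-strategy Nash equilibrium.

-7/3

Set Colin's expected payoff from Left equal to that from Right:
  Colin's payoff from Left: p·(-4) + (1−p)·(-2) = -2p - 2
  Colin's payoff from Right: p·1 + (1−p)·(-3) = 4p - 3
  -2p - 2 = 4p - 3  ⇒  -6p = -1  ⇒  p = 1/6.
At equilibrium Colin is indifferent across columns, so Colin's payoff equals the payoff from Left: (1/6)·(-4) + (5/6)·(-2) = -7/3.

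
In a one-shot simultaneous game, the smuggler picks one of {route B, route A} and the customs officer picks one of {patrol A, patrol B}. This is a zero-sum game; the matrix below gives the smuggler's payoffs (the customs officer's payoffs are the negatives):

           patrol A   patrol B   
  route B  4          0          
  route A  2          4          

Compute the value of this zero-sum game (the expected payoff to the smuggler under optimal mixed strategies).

The smuggler's indifference between route B and route A determines the customs officer's mixing probability q:
  the smuggler's payoff from route B: q·4 + (1−q)·0 = 4q
  the smuggler's payoff from route A: q·2 + (1−q)·4 = -2q + 4
  4q = -2q + 4  ⇒  6q = 4  ⇒  q = 2/3.
The value is the smuggler's expected payoff against this mix (using route B): (2/3)·4 + (1/3)·0 = 8/3.

v = 8/3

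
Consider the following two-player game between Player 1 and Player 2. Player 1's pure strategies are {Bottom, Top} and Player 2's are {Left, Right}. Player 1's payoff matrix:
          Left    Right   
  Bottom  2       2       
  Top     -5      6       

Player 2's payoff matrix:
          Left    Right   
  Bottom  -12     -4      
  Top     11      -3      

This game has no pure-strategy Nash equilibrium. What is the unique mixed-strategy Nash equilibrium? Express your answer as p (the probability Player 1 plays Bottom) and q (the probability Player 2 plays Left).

Player 2's indifference between Left and Right determines Player 1's mixing probability p:
  Player 2's payoff from Left: p·(-12) + (1−p)·11 = -23p + 11
  Player 2's payoff from Right: p·(-4) + (1−p)·(-3) = -p - 3
  -23p + 11 = -p - 3  ⇒  -22p = -14  ⇒  p = 7/11.
Set Player 1's expected payoff from Bottom equal to that from Top:
  Player 1's payoff to Bottom: q·2 + (1−q)·2 = 2
  Player 1's payoff to Top: q·(-5) + (1−q)·6 = -11q + 6
  2 = -11q + 6  ⇒  11q = 4  ⇒  q = 4/11.

p = 7/11, q = 4/11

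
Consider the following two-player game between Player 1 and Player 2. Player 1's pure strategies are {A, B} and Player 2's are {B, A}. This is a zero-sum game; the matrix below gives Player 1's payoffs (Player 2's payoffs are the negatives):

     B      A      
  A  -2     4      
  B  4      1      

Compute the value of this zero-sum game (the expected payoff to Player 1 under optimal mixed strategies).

Player 2's mix must leave Player 1 indifferent between A and B.
  Player 1's expected payoff from A: q·(-2) + (1−q)·4 = -6q + 4
  Player 1's expected payoff from B: q·4 + (1−q)·1 = 3q + 1
  -6q + 4 = 3q + 1  ⇒  -9q = -3  ⇒  q = 1/3.
The value is Player 1's expected payoff against this mix (using A): (1/3)·(-2) + (2/3)·4 = 2.

v = 2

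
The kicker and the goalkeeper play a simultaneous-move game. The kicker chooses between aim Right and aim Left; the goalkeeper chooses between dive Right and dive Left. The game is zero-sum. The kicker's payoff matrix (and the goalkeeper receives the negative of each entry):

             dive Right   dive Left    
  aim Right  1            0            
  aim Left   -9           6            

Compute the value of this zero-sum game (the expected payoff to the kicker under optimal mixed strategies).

v = 3/8

In a mixed equilibrium the kicker is indifferent between aim Right and aim Left; this condition fixes q.
  the kicker's payoff from aim Right: q·1 + (1−q)·0 = q
  the kicker's payoff from aim Left: q·(-9) + (1−q)·6 = -15q + 6
  q = -15q + 6  ⇒  16q = 6  ⇒  q = 3/8.
The value is the kicker's expected payoff against this mix (using aim Right): (3/8)·1 + (5/8)·0 = 3/8.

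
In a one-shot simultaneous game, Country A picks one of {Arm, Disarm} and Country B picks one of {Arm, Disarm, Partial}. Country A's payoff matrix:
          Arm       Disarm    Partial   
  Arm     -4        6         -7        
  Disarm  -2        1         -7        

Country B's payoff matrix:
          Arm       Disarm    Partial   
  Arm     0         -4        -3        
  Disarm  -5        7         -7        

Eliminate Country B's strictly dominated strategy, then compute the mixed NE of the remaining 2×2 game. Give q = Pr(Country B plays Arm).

q = 5/7

Country B's strategy Partial is strictly dominated by Arm: 0 > -3 and -5 > -7. Eliminate Partial.
Country A's indifference between Arm and Disarm determines Country B's mixing probability q:
  Country A's payoff to Arm: q·(-4) + (1−q)·6 = -10q + 6
  Country A's payoff to Disarm: q·(-2) + (1−q)·1 = -3q + 1
  -10q + 6 = -3q + 1  ⇒  -7q = -5  ⇒  q = 5/7.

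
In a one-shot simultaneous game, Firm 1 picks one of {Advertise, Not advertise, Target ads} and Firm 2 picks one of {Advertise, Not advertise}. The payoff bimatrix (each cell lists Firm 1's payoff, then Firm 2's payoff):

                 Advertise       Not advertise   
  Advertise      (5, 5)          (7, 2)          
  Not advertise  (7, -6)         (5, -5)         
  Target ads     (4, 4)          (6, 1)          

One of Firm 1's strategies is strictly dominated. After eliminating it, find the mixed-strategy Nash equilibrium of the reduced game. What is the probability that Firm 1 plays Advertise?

p = 1/4

Firm 1's strategy Target ads is strictly dominated by Advertise: 5 > 4 and 7 > 6. Eliminate Target ads.
Firm 1's mix must leave Firm 2 indifferent between Advertise and Not advertise.
  Firm 2's expected payoff from Advertise: p·5 + (1−p)·(-6) = 11p - 6
  Firm 2's expected payoff from Not advertise: p·2 + (1−p)·(-5) = 7p - 5
  11p - 6 = 7p - 5  ⇒  4p = 1  ⇒  p = 1/4.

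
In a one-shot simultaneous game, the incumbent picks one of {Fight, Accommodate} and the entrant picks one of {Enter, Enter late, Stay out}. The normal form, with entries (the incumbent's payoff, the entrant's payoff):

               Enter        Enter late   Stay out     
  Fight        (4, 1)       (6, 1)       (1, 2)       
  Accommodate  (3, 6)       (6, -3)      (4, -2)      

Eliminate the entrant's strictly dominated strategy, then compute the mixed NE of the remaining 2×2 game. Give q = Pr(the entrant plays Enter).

q = 3/4

The entrant's strategy Enter late is strictly dominated by Stay out: 2 > 1 and -2 > -3. Eliminate Enter late.
The entrant's mix must leave the incumbent indifferent between Fight and Accommodate.
  the incumbent's payoff to Fight: q·4 + (1−q)·1 = 3q + 1
  the incumbent's payoff to Accommodate: q·3 + (1−q)·4 = -q + 4
  3q + 1 = -q + 4  ⇒  4q = 3  ⇒  q = 3/4.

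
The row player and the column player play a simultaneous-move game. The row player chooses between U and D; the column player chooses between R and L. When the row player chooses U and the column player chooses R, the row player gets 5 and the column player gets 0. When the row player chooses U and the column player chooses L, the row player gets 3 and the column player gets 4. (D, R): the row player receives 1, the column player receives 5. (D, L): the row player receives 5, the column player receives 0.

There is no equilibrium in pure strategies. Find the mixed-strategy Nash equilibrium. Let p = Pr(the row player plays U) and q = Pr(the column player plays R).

For the column player to be willing to mix, the column player must be indifferent between R and L, which pins down the row player's mix.
  the column player's payoff from R: p·0 + (1−p)·5 = -5p + 5
  the column player's payoff from L: p·4 + (1−p)·0 = 4p
  -5p + 5 = 4p  ⇒  -9p = -5  ⇒  p = 5/9.
In a mixed equilibrium the row player is indifferent between U and D; this condition fixes q.
  the row player's expected payoff from U: q·5 + (1−q)·3 = 2q + 3
  the row player's expected payoff from D: q·1 + (1−q)·5 = -4q + 5
  2q + 3 = -4q + 5  ⇒  6q = 2  ⇒  q = 1/3.

p = 5/9, q = 1/3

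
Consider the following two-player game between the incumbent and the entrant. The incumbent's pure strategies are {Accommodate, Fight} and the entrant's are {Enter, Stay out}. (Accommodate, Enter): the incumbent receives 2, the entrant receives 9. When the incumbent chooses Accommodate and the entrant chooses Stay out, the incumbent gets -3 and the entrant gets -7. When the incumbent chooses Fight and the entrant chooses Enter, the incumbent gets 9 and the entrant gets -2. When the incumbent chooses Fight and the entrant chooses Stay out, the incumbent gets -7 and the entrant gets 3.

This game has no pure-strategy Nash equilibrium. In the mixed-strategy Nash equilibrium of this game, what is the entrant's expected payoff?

13/21

Set the entrant's expected payoff from Enter equal to that from Stay out:
  the entrant's payoff to Enter: p·9 + (1−p)·(-2) = 11p - 2
  the entrant's payoff to Stay out: p·(-7) + (1−p)·3 = -10p + 3
  11p - 2 = -10p + 3  ⇒  21p = 5  ⇒  p = 5/21.
At equilibrium the entrant is indifferent across columns, so the entrant's payoff equals the payoff from Enter: (5/21)·9 + (16/21)·(-2) = 13/21.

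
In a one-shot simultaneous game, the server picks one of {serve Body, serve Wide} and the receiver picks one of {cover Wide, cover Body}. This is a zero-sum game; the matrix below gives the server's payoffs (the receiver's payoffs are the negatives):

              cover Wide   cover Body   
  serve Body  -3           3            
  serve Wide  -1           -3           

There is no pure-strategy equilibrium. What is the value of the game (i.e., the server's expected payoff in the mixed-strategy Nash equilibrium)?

v = -3/2

For the server to be willing to mix, the server must be indifferent between serve Body and serve Wide, which pins down the receiver's mix.
  the server's payoff from serve Body: q·(-3) + (1−q)·3 = -6q + 3
  the server's payoff from serve Wide: q·(-1) + (1−q)·(-3) = 2q - 3
  -6q + 3 = 2q - 3  ⇒  -8q = -6  ⇒  q = 3/4.
The value is the server's expected payoff against this mix (using serve Body): (3/4)·(-3) + (1/4)·3 = -3/2.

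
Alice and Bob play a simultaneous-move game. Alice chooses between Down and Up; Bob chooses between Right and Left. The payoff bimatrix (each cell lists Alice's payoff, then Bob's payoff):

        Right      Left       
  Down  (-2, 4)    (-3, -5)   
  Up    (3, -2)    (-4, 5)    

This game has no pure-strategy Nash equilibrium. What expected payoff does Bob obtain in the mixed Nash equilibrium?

5/8

Bob's indifference between Right and Left determines Alice's mixing probability p:
  Bob's expected payoff from Right: p·4 + (1−p)·(-2) = 6p - 2
  Bob's expected payoff from Left: p·(-5) + (1−p)·5 = -10p + 5
  6p - 2 = -10p + 5  ⇒  16p = 7  ⇒  p = 7/16.
At equilibrium Bob is indifferent across columns, so Bob's payoff equals the payoff from Right: (7/16)·4 + (9/16)·(-2) = 5/8.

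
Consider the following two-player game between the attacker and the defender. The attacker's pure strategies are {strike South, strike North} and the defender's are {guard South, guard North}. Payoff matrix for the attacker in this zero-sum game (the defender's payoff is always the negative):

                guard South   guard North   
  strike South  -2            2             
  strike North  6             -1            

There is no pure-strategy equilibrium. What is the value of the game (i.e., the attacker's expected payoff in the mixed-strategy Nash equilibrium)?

v = 10/11

For the attacker to be willing to mix, the attacker must be indifferent between strike South and strike North, which pins down the defender's mix.
  the attacker's expected payoff from strike South: q·(-2) + (1−q)·2 = -4q + 2
  the attacker's expected payoff from strike North: q·6 + (1−q)·(-1) = 7q - 1
  -4q + 2 = 7q - 1  ⇒  -11q = -3  ⇒  q = 3/11.
The value is the attacker's expected payoff against this mix (using strike South): (3/11)·(-2) + (8/11)·2 = 10/11.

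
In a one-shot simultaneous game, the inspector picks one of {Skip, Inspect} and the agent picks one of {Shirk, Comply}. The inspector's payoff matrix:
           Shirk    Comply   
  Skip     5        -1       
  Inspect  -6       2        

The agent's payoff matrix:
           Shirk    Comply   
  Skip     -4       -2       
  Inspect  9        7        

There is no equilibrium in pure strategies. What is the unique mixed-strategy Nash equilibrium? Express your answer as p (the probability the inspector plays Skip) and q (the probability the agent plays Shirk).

For the agent to be willing to mix, the agent must be indifferent between Shirk and Comply, which pins down the inspector's mix.
  the agent's payoff to Shirk: p·(-4) + (1−p)·9 = -13p + 9
  the agent's payoff to Comply: p·(-2) + (1−p)·7 = -9p + 7
  -13p + 9 = -9p + 7  ⇒  -4p = -2  ⇒  p = 1/2.
The agent's mix must leave the inspector indifferent between Skip and Inspect.
  the inspector's expected payoff from Skip: q·5 + (1−q)·(-1) = 6q - 1
  the inspector's expected payoff from Inspect: q·(-6) + (1−q)·2 = -8q + 2
  6q - 1 = -8q + 2  ⇒  14q = 3  ⇒  q = 3/14.

p = 1/2, q = 3/14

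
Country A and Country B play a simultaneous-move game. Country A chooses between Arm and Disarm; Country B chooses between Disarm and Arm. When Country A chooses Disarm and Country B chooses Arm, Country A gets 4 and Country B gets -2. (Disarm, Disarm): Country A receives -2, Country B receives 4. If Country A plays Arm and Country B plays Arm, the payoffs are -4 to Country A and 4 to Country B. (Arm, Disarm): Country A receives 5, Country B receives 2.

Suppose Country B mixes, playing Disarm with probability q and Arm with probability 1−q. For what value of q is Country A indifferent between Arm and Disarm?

q = 8/15

Country B's mix must leave Country A indifferent between Arm and Disarm.
  Country A's expected payoff from Arm: q·5 + (1−q)·(-4) = 9q - 4
  Country A's expected payoff from Disarm: q·(-2) + (1−q)·4 = -6q + 4
  9q - 4 = -6q + 4  ⇒  15q = 8  ⇒  q = 8/15.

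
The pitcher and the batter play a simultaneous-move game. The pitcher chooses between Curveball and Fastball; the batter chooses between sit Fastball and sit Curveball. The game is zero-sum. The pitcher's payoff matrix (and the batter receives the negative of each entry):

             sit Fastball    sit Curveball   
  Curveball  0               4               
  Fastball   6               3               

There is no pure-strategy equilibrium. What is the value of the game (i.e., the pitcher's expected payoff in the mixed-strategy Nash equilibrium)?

The pitcher's indifference between Curveball and Fastball determines the batter's mixing probability q:
  the pitcher's payoff from Curveball: q·0 + (1−q)·4 = -4q + 4
  the pitcher's payoff from Fastball: q·6 + (1−q)·3 = 3q + 3
  -4q + 4 = 3q + 3  ⇒  -7q = -1  ⇒  q = 1/7.
The value is the pitcher's expected payoff against this mix (using Curveball): (1/7)·0 + (6/7)·4 = 24/7.

v = 24/7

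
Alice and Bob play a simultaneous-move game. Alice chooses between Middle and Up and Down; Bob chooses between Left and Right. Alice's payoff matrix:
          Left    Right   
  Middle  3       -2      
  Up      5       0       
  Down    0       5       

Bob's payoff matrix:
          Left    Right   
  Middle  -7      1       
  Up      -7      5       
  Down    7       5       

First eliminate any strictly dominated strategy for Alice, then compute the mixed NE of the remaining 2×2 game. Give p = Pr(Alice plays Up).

Alice's strategy Middle is strictly dominated by Up: 5 > 3 and 0 > -2. Eliminate Middle.
In a mixed equilibrium Bob is indifferent between Left and Right; this condition fixes p.
  Bob's expected payoff from Left: p·(-7) + (1−p)·7 = -14p + 7
  Bob's expected payoff from Right: p·5 + (1−p)·5 = 5
  -14p + 7 = 5  ⇒  -14p = -2  ⇒  p = 1/7.

p = 1/7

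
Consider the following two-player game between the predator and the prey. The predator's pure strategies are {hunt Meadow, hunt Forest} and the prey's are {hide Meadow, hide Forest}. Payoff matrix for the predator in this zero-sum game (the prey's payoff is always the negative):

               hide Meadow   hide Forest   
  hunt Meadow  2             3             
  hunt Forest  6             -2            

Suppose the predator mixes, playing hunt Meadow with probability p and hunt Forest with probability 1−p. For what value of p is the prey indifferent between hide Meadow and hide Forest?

p = 8/9

The prey's indifference between hide Meadow and hide Forest determines the predator's mixing probability p:
  the prey's expected payoff from hide Meadow: p·(-2) + (1−p)·(-6) = 4p - 6
  the prey's expected payoff from hide Forest: p·(-3) + (1−p)·2 = -5p + 2
  4p - 6 = -5p + 2  ⇒  9p = 8  ⇒  p = 8/9.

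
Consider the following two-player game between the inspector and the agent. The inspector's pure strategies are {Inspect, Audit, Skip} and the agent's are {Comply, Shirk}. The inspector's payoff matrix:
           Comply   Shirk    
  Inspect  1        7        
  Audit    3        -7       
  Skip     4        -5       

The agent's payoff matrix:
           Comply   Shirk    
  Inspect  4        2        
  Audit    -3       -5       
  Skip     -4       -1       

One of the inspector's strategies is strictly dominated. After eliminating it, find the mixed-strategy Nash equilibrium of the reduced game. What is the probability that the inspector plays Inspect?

p = 3/5

The inspector's strategy Audit is strictly dominated by Skip: 4 > 3 and -5 > -7. Eliminate Audit.
The inspector's mix must leave the agent indifferent between Comply and Shirk.
  the agent's expected payoff from Comply: p·4 + (1−p)·(-4) = 8p - 4
  the agent's expected payoff from Shirk: p·2 + (1−p)·(-1) = 3p - 1
  8p - 4 = 3p - 1  ⇒  5p = 3  ⇒  p = 3/5.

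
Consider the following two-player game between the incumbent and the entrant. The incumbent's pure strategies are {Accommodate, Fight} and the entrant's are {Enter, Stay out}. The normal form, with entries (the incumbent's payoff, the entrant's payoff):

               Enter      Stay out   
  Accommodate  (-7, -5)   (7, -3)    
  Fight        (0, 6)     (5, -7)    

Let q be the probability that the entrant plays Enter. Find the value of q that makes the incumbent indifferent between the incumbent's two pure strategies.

The entrant's mix must leave the incumbent indifferent between Accommodate and Fight.
  the incumbent's expected payoff from Accommodate: q·(-7) + (1−q)·7 = -14q + 7
  the incumbent's expected payoff from Fight: q·0 + (1−q)·5 = -5q + 5
  -14q + 7 = -5q + 5  ⇒  -9q = -2  ⇒  q = 2/9.

q = 2/9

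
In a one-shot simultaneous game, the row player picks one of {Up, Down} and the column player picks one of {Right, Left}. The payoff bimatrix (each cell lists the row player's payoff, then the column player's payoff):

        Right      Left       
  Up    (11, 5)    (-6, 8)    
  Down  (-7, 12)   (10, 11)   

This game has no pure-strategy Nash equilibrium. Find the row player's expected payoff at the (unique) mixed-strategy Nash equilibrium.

The row player's indifference between Up and Down determines the column player's mixing probability q:
  the row player's expected payoff from Up: q·11 + (1−q)·(-6) = 17q - 6
  the row player's expected payoff from Down: q·(-7) + (1−q)·10 = -17q + 10
  17q - 6 = -17q + 10  ⇒  34q = 16  ⇒  q = 8/17.
At equilibrium the row player is indifferent across rows, so the row player's payoff equals the payoff from Up: (8/17)·11 + (9/17)·(-6) = 2.

2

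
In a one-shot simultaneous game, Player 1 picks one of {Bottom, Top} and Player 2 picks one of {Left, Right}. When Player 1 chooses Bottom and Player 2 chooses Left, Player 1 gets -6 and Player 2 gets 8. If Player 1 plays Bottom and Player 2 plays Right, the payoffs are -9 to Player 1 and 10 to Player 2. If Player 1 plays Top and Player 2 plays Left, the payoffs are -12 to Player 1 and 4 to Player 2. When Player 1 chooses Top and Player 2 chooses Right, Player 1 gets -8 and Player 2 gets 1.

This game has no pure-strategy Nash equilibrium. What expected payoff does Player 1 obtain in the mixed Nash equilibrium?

For Player 1 to be willing to mix, Player 1 must be indifferent between Bottom and Top, which pins down Player 2's mix.
  Player 1's payoff from Bottom: q·(-6) + (1−q)·(-9) = 3q - 9
  Player 1's payoff from Top: q·(-12) + (1−q)·(-8) = -4q - 8
  3q - 9 = -4q - 8  ⇒  7q = 1  ⇒  q = 1/7.
At equilibrium Player 1 is indifferent across rows, so Player 1's payoff equals the payoff from Bottom: (1/7)·(-6) + (6/7)·(-9) = -60/7.

-60/7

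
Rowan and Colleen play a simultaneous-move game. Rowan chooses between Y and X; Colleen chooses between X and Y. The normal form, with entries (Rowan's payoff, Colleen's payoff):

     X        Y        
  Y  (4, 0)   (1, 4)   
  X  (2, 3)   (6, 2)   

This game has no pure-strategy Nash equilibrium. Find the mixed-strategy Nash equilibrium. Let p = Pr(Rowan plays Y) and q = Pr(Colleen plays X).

Set Colleen's expected payoff from X equal to that from Y:
  Colleen's payoff to X: p·0 + (1−p)·3 = -3p + 3
  Colleen's payoff to Y: p·4 + (1−p)·2 = 2p + 2
  -3p + 3 = 2p + 2  ⇒  -5p = -1  ⇒  p = 1/5.
In a mixed equilibrium Rowan is indifferent between Y and X; this condition fixes q.
  Rowan's expected payoff from Y: q·4 + (1−q)·1 = 3q + 1
  Rowan's expected payoff from X: q·2 + (1−q)·6 = -4q + 6
  3q + 1 = -4q + 6  ⇒  7q = 5  ⇒  q = 5/7.

p = 1/5, q = 5/7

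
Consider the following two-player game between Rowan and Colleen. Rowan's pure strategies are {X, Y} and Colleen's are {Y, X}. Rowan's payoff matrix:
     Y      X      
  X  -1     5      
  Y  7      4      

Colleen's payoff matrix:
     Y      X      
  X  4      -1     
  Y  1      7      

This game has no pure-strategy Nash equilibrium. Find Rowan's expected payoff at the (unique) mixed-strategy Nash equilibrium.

For Rowan to be willing to mix, Rowan must be indifferent between X and Y, which pins down Colleen's mix.
  Rowan's expected payoff from X: q·(-1) + (1−q)·5 = -6q + 5
  Rowan's expected payoff from Y: q·7 + (1−q)·4 = 3q + 4
  -6q + 5 = 3q + 4  ⇒  -9q = -1  ⇒  q = 1/9.
At equilibrium Rowan is indifferent across rows, so Rowan's payoff equals the payoff from X: (1/9)·(-1) + (8/9)·5 = 13/3.

13/3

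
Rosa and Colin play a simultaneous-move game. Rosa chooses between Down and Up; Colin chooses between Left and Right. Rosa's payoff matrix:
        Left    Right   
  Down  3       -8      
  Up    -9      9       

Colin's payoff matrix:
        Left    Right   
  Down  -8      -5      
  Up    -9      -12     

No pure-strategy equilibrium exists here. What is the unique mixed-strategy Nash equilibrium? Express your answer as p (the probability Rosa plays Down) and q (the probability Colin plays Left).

In a mixed equilibrium Colin is indifferent between Left and Right; this condition fixes p.
  Colin's expected payoff from Left: p·(-8) + (1−p)·(-9) = p - 9
  Colin's expected payoff from Right: p·(-5) + (1−p)·(-12) = 7p - 12
  p - 9 = 7p - 12  ⇒  -6p = -3  ⇒  p = 1/2.
Set Rosa's expected payoff from Down equal to that from Up:
  Rosa's payoff from Down: q·3 + (1−q)·(-8) = 11q - 8
  Rosa's payoff from Up: q·(-9) + (1−q)·9 = -18q + 9
  11q - 8 = -18q + 9  ⇒  29q = 17  ⇒  q = 17/29.

p = 1/2, q = 17/29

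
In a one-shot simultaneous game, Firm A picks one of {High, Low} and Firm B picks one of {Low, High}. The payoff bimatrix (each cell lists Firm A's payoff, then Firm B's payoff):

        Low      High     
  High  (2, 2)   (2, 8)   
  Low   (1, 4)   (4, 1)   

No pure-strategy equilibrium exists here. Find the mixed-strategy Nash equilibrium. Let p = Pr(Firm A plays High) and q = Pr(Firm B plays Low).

p = 1/3, q = 2/3

Set Firm B's expected payoff from Low equal to that from High:
  Firm B's expected payoff from Low: p·2 + (1−p)·4 = -2p + 4
  Firm B's expected payoff from High: p·8 + (1−p)·1 = 7p + 1
  -2p + 4 = 7p + 1  ⇒  -9p = -3  ⇒  p = 1/3.
For Firm A to be willing to mix, Firm A must be indifferent between High and Low, which pins down Firm B's mix.
  Firm A's payoff from High: q·2 + (1−q)·2 = 2
  Firm A's payoff from Low: q·1 + (1−q)·4 = -3q + 4
  2 = -3q + 4  ⇒  3q = 2  ⇒  q = 2/3.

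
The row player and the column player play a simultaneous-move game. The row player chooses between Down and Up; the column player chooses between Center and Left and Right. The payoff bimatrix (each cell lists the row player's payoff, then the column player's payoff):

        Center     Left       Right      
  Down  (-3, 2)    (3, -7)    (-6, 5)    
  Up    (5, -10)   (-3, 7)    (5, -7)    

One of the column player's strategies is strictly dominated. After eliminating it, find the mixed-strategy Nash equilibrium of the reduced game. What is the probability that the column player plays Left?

q = 11/17

The column player's strategy Center is strictly dominated by Right: 5 > 2 and -7 > -10. Eliminate Center.
The row player's indifference between Down and Up determines the column player's mixing probability q:
  the row player's payoff to Down: q·3 + (1−q)·(-6) = 9q - 6
  the row player's payoff to Up: q·(-3) + (1−q)·5 = -8q + 5
  9q - 6 = -8q + 5  ⇒  17q = 11  ⇒  q = 11/17.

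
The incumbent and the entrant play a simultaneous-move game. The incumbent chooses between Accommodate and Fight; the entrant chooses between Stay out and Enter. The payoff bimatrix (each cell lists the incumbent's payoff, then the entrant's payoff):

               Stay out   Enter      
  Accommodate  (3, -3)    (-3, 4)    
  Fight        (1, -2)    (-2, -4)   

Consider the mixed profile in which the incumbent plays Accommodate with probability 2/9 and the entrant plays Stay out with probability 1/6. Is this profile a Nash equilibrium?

No

Given the entrant's mix q = 1/6, the incumbent's payoff from Accommodate is -2 but from Fight is -3/2. The incumbent strictly prefers Fight, so the incumbent would not mix.
So the proposed profile is not a Nash equilibrium.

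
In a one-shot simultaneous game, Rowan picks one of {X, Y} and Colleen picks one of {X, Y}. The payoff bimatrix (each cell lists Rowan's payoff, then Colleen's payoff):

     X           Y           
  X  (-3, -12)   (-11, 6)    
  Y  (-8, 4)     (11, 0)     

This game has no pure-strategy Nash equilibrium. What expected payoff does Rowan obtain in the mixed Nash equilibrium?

-121/27

Rowan's indifference between X and Y determines Colleen's mixing probability q:
  Rowan's expected payoff from X: q·(-3) + (1−q)·(-11) = 8q - 11
  Rowan's expected payoff from Y: q·(-8) + (1−q)·11 = -19q + 11
  8q - 11 = -19q + 11  ⇒  27q = 22  ⇒  q = 22/27.
At equilibrium Rowan is indifferent across rows, so Rowan's payoff equals the payoff from X: (22/27)·(-3) + (5/27)·(-11) = -121/27.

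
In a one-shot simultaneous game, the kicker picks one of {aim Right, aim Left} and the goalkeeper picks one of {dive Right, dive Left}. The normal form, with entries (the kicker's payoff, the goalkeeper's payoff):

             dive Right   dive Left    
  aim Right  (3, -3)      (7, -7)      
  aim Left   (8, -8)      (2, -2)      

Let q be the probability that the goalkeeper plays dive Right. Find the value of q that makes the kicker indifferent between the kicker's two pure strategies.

For the kicker to be willing to mix, the kicker must be indifferent between aim Right and aim Left, which pins down the goalkeeper's mix.
  the kicker's payoff to aim Right: q·3 + (1−q)·7 = -4q + 7
  the kicker's payoff to aim Left: q·8 + (1−q)·2 = 6q + 2
  -4q + 7 = 6q + 2  ⇒  -10q = -5  ⇒  q = 1/2.

q = 1/2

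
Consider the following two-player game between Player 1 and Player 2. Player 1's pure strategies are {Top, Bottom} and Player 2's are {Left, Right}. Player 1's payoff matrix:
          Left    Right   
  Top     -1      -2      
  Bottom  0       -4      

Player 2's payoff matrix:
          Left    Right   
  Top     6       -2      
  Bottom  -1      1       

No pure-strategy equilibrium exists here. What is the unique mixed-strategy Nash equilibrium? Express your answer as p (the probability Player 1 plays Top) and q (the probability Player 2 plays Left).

p = 1/5, q = 2/3

Player 1's mix must leave Player 2 indifferent between Left and Right.
  Player 2's payoff from Left: p·6 + (1−p)·(-1) = 7p - 1
  Player 2's payoff from Right: p·(-2) + (1−p)·1 = -3p + 1
  7p - 1 = -3p + 1  ⇒  10p = 2  ⇒  p = 1/5.
In a mixed equilibrium Player 1 is indifferent between Top and Bottom; this condition fixes q.
  Player 1's expected payoff from Top: q·(-1) + (1−q)·(-2) = q - 2
  Player 1's expected payoff from Bottom: q·0 + (1−q)·(-4) = 4q - 4
  q - 2 = 4q - 4  ⇒  -3q = -2  ⇒  q = 2/3.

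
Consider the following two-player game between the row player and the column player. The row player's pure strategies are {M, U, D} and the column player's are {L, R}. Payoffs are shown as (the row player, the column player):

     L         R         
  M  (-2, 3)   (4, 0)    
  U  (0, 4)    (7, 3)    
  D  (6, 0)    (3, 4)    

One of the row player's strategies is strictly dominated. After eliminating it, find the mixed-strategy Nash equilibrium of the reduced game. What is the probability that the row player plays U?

p = 4/5

The row player's strategy M is strictly dominated by U: 0 > -2 and 7 > 4. Eliminate M.
In a mixed equilibrium the column player is indifferent between L and R; this condition fixes p.
  the column player's expected payoff from L: p·4 + (1−p)·0 = 4p
  the column player's expected payoff from R: p·3 + (1−p)·4 = -p + 4
  4p = -p + 4  ⇒  5p = 4  ⇒  p = 4/5.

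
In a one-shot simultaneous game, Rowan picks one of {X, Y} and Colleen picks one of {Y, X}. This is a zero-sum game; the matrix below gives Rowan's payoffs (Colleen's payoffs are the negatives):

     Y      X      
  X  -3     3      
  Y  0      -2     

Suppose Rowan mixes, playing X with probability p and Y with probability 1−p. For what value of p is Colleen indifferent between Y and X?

p = 1/4

Colleen's indifference between Y and X determines Rowan's mixing probability p:
  Colleen's payoff from Y: p·3 + (1−p)·0 = 3p
  Colleen's payoff from X: p·(-3) + (1−p)·2 = -5p + 2
  3p = -5p + 2  ⇒  8p = 2  ⇒  p = 1/4.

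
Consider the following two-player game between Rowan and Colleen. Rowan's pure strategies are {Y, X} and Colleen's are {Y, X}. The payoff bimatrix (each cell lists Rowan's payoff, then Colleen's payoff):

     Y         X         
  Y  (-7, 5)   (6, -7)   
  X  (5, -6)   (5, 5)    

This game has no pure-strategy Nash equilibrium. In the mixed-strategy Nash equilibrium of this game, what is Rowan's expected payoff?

For Rowan to be willing to mix, Rowan must be indifferent between Y and X, which pins down Colleen's mix.
  Rowan's payoff from Y: q·(-7) + (1−q)·6 = -13q + 6
  Rowan's payoff from X: q·5 + (1−q)·5 = 5
  -13q + 6 = 5  ⇒  -13q = -1  ⇒  q = 1/13.
At equilibrium Rowan is indifferent across rows, so Rowan's payoff equals the payoff from Y: (1/13)·(-7) + (12/13)·6 = 5.

5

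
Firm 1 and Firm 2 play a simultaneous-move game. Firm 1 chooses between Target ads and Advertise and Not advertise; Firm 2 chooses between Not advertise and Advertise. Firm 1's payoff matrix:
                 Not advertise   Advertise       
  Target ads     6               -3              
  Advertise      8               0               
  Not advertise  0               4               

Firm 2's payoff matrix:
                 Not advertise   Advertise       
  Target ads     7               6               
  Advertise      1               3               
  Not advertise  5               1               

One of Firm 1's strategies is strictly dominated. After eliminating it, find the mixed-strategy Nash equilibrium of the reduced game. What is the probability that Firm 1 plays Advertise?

p = 2/3

Firm 1's strategy Target ads is strictly dominated by Advertise: 8 > 6 and 0 > -3. Eliminate Target ads.
For Firm 2 to be willing to mix, Firm 2 must be indifferent between Not advertise and Advertise, which pins down Firm 1's mix.
  Firm 2's payoff from Not advertise: p·1 + (1−p)·5 = -4p + 5
  Firm 2's payoff from Advertise: p·3 + (1−p)·1 = 2p + 1
  -4p + 5 = 2p + 1  ⇒  -6p = -4  ⇒  p = 2/3.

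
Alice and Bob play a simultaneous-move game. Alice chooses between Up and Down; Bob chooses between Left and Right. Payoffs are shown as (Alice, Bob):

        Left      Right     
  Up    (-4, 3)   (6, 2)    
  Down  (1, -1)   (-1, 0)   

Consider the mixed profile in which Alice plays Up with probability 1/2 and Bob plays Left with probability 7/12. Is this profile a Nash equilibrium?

Check Bob's indifference given Alice's mix p = 1/2:
  payoff from Left = 1; payoff from Right = 1 — equal.
Check Alice's indifference given Bob's mix q = 7/12:
  payoff from Up = 1/6; payoff from Down = 1/6 — equal.
Both players are indifferent, so neither can profitably deviate.

Yes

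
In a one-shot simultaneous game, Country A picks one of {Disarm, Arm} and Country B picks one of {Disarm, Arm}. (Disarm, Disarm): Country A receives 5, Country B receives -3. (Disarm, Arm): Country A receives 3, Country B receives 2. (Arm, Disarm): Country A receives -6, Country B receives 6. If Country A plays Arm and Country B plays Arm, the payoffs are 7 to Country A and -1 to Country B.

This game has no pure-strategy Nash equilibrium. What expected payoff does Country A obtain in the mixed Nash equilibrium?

For Country A to be willing to mix, Country A must be indifferent between Disarm and Arm, which pins down Country B's mix.
  Country A's expected payoff from Disarm: q·5 + (1−q)·3 = 2q + 3
  Country A's expected payoff from Arm: q·(-6) + (1−q)·7 = -13q + 7
  2q + 3 = -13q + 7  ⇒  15q = 4  ⇒  q = 4/15.
At equilibrium Country A is indifferent across rows, so Country A's payoff equals the payoff from Disarm: (4/15)·5 + (11/15)·3 = 53/15.

53/15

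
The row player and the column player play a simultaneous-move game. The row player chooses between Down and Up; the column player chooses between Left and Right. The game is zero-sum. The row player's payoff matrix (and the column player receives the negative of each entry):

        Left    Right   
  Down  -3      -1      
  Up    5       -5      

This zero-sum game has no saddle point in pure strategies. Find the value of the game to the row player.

v = -5/3

For the row player to be willing to mix, the row player must be indifferent between Down and Up, which pins down the column player's mix.
  the row player's payoff to Down: q·(-3) + (1−q)·(-1) = -2q - 1
  the row player's payoff to Up: q·5 + (1−q)·(-5) = 10q - 5
  -2q - 1 = 10q - 5  ⇒  -12q = -4  ⇒  q = 1/3.
The value is the row player's expected payoff against this mix (using Down): (1/3)·(-3) + (2/3)·(-1) = -5/3.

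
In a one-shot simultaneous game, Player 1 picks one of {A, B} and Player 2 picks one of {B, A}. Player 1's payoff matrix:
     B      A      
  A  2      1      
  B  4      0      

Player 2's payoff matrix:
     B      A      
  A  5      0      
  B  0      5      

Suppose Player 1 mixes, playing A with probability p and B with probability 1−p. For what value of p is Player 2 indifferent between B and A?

p = 1/2

Set Player 2's expected payoff from B equal to that from A:
  Player 2's payoff to B: p·5 + (1−p)·0 = 5p
  Player 2's payoff to A: p·0 + (1−p)·5 = -5p + 5
  5p = -5p + 5  ⇒  10p = 5  ⇒  p = 1/2.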